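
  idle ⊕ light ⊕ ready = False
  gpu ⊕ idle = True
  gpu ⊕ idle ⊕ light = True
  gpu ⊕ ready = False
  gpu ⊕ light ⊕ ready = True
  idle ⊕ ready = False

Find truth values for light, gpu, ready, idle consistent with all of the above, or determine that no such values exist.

Adding constraints 1, 3, 4 mod 2: every variable appears an even number of times on the left, so the left side is 0.
But the right sides sum to 1 (mod 2). 0 ≠ 1 — the system is inconsistent.

Unsatisfiable — no assignment works.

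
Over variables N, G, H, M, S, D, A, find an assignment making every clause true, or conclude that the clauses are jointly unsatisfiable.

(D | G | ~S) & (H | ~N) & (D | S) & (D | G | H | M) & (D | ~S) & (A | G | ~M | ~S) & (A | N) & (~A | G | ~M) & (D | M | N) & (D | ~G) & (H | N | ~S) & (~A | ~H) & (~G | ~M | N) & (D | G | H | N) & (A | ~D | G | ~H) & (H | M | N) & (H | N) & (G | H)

N: True, G: True, H: True, M: True, S: False, D: True, A: False

Set N = True.
  then (H | ~N) forces H = True.
  then (~A | ~H) forces A = False.
Try G = False:
  (A | ~D | G | ~H) forces D = False.
  (D | G | ~S) forces S = False.
  clause (D | S) is falsified — backtrack.
So G = True.
  then (D | ~G) forces D = True.
Set M = True.
Set S = False.
All clauses satisfied.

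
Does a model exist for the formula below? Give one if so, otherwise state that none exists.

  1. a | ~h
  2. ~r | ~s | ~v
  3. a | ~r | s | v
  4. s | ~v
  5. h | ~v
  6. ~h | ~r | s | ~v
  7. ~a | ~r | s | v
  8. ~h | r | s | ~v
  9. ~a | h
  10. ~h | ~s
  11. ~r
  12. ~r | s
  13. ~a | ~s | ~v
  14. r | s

h: False, v: False, s: True, r: False, a: False

Unit clause (~r) forces r = False.
In (r | s) only s is left, so s = True.
In (~h | ~s) only ~h is left, so h = False.
In (h | ~v) only ~v is left, so v = False.
In (~a | h) only ~a is left, so a = False.
All clauses satisfied.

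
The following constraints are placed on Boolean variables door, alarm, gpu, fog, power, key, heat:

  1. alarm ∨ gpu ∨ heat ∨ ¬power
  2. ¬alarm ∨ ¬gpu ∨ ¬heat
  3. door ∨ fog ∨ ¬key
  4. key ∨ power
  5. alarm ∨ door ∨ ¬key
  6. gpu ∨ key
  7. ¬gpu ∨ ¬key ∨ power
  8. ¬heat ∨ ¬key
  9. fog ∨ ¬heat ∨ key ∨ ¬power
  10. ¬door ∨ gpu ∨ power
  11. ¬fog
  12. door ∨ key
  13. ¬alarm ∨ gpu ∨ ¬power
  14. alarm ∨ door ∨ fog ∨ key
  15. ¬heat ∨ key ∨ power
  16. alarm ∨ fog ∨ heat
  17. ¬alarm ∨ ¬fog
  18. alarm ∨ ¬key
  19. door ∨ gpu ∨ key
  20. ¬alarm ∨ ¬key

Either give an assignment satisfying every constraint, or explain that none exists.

door = True, alarm = True, gpu = True, fog = False, power = True, key = False, heat = False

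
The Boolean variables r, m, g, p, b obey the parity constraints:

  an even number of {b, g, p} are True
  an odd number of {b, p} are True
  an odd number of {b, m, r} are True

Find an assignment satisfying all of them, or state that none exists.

r = True; m = False; g = True; p = True; b = False

{b, g, p}: 2 true → even ✓
{b, p}: 1 true → odd ✓
{b, m, r}: 1 true → odd ✓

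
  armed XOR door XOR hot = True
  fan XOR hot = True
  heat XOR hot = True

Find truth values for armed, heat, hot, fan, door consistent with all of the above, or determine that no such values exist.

armed = False, heat = False, hot = True, fan = False, door = False

armed XOR door XOR hot = F XOR F XOR T = True ✓
fan XOR hot = F XOR T = True ✓
heat XOR hot = F XOR T = True ✓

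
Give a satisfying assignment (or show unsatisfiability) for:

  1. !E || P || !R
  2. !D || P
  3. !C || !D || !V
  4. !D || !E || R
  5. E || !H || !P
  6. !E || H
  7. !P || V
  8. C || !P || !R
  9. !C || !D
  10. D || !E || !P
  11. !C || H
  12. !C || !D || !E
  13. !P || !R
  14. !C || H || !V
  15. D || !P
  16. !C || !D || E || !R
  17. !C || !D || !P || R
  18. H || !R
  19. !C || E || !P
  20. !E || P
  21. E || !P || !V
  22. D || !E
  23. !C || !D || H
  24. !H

P: False, E: False, V: False, C: False, D: False, R: False, H: False

Unit clause (!H) forces H = False.
In (!E || H) only !E is left, so E = False.
In (!C || H) only !C is left, so C = False.
In (H || !R) only !R is left, so R = False.
Try P = True:
  (!P || V) forces V = True.
  clause (E || !P || !V) is falsified — backtrack.
So P = False.
  then (!D || P) forces D = False.
Set V = False.
All clauses satisfied.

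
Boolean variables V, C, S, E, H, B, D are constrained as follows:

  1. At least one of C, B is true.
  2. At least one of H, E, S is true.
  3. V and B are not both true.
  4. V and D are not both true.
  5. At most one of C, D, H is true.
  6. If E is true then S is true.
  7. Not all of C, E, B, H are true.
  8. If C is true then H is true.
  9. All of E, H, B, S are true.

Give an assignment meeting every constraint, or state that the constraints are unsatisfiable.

V = False, C = False, S = True, E = True, H = True, B = True, D = False

  (1) {C, B}: 1 true — at least one ✓
  (2) {H, E, S}: 3 true — at least one ✓
  (3) V=F, B=T — not both ✓
  (4) V=F, D=F — not both ✓
  (5) {C, D, H}: 1 true — at most one ✓
  (6) E=T ⇒ S: T ✓
  (7) {C, E, B, H}: 3/4 true — not all ✓
  (8) C=F ⇒ H: vacuous ✓
  (9) {E, H, B, S}: all 4 true ✓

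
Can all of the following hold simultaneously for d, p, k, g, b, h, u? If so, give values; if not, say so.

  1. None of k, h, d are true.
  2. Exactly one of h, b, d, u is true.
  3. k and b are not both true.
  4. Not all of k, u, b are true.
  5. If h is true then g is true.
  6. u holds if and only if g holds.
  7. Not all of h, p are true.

d = False; p = True; k = False; g = True; b = False; h = False; u = True

  (1) {k, h, d}: 0 true — none ✓
  (2) {h, b, d, u}: 1 true — exactly one ✓
  (3) k=F, b=F — not both ✓
  (4) {k, u, b}: 1/3 true — not all ✓
  (5) h=F ⇒ g: vacuous ✓
  (6) u=T, g=T — same ✓
  (7) {h, p}: 1/2 true — not all ✓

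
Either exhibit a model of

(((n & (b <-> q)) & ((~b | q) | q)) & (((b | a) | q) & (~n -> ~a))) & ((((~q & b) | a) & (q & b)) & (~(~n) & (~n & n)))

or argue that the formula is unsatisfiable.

Unsatisfiable — no assignment works.

Case n = True: the conjunct ~n is False.
Case n = False: the conjunct n is False.
Both cases fail — unsatisfiable.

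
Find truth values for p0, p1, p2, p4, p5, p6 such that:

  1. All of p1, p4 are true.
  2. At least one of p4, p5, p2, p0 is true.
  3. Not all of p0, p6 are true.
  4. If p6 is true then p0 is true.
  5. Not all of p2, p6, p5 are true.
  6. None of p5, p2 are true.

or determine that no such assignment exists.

p0 = True; p1 = True; p2 = False; p4 = True; p5 = False; p6 = False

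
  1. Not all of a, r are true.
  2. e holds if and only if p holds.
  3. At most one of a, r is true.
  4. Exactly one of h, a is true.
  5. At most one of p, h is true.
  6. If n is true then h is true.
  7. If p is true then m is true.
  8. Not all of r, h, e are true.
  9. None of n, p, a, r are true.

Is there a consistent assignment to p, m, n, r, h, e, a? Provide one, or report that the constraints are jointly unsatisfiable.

p = False; m = True; n = False; r = False; h = True; e = False; a = False

  (1) {a, r}: 0/2 true — not all ✓
  (2) e=F, p=F — same ✓
  (3) {a, r}: 0 true — at most one ✓
  (4) {h, a}: 1 true — exactly one ✓
  (5) {p, h}: 1 true — at most one ✓
  (6) n=F ⇒ h: vacuous ✓
  (7) p=F ⇒ m: vacuous ✓
  (8) {r, h, e}: 1/3 true — not all ✓
  (9) {n, p, a, r}: 0 true — none ✓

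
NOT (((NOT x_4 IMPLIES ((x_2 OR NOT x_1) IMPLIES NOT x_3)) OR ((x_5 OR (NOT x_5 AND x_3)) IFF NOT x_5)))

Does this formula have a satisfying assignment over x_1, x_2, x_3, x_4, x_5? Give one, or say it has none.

x_1=F, x_2=F, x_3=T, x_4=F, x_5=T

  NOT (((NOT x_4 IMPLIES ((x_2 OR NOT x_1) IMPLIES NOT x_3)) OR ((x_5 OR (NOT x_5 AND x_3)) IFF NOT x_5))) = True
    (NOT x_4 IMPLIES ((x_2 OR NOT x_1) IMPLIES NOT x_3)) OR ((x_5 OR (NOT x_5 AND x_3)) IFF NOT x_5) = False
      NOT x_4 IMPLIES ((x_2 OR NOT x_1) IMPLIES NOT x_3) = False
        NOT x_4 = True
        (x_2 OR NOT x_1) IMPLIES NOT x_3 = False
          x_2 OR NOT x_1 = True
            NOT x_1 = True
          NOT x_3 = False
      (x_5 OR (NOT x_5 AND x_3)) IFF NOT x_5 = False
        x_5 OR (NOT x_5 AND x_3) = True
          NOT x_5 AND x_3 = False
            NOT x_5 = False
        NOT x_5 = False
The formula evaluates to True.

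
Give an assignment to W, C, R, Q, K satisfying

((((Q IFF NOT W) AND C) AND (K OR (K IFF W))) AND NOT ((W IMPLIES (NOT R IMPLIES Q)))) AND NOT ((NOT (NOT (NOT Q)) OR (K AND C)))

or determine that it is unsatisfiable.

Case Q = True: the conjunct NOT ((W IMPLIES (NOT R IMPLIES Q))) becomes NOT ((W IMPLIES True)) = False.
Case Q = False: the conjunct NOT ((NOT (NOT (NOT Q)) OR (K AND C))) becomes NOT ((True OR (K AND C))) = False.
Both cases fail — unsatisfiable.

No satisfying assignment exists.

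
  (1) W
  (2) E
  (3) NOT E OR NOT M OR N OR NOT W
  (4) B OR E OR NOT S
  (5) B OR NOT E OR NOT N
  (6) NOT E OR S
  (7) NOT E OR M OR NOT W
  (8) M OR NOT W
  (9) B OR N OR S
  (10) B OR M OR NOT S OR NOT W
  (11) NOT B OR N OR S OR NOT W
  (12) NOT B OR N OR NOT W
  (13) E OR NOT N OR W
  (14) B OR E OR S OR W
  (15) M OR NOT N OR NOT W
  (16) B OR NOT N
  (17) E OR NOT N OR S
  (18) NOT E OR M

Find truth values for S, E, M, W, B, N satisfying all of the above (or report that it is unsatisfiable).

Unit clause (W) forces W = True.
Unit clause (E) forces E = True.
In (NOT E OR S) only S is left, so S = True.
In (NOT E OR M OR NOT W) only M is left, so M = True.
In (NOT E OR NOT M OR N OR NOT W) only N is left, so N = True.
In (B OR NOT E OR NOT N) only B is left, so B = True.
All clauses satisfied.

S: True, E: True, M: True, W: True, B: True, N: True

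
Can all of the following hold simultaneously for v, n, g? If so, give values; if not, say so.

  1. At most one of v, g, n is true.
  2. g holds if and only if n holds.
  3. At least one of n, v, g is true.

v = True, n = False, g = False

  (1) {v, g, n}: 1 true — at most one ✓
  (2) g=F, n=F — same ✓
  (3) {n, v, g}: 1 true — at least one ✓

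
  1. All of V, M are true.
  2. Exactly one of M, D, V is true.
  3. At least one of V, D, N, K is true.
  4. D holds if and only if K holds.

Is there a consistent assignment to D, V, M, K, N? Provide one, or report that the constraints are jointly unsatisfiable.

Case V = True:
  (1) forces M = True.
  Constraint (2) is violated (M=T, V=T) — contradiction.
Case V = False:
  Constraint (1) is violated (V=F) — contradiction.
Both cases fail — unsatisfiable.

Unsatisfiable — no assignment works.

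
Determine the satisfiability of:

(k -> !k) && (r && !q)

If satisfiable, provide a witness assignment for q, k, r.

q = False, k = False, r = True

  k -> !k = True
    !k = True
  r && !q = True
    !q = True
Both conjuncts True, so the formula holds.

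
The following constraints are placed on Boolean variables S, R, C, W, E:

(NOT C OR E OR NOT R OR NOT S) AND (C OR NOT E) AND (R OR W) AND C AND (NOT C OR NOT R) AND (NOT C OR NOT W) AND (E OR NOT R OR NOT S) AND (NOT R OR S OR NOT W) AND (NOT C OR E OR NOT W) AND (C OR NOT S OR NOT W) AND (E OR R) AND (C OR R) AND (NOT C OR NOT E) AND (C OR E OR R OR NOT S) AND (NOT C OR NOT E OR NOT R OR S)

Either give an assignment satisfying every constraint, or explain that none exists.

Unsatisfiable

Case C = True:
  (NOT C OR NOT R) forces R = False.
  (R OR W) forces W = True.
  Clause (NOT C OR NOT W) is falsified — contradiction.
Case C = False:
  Clause (C) is falsified — contradiction.
Both cases fail, so the formula is unsatisfiable.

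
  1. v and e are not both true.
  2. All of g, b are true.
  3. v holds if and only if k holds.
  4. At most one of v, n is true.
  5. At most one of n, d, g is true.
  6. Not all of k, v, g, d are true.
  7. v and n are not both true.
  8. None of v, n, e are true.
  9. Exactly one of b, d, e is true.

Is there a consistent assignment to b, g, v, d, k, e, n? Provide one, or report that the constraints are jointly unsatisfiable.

b = True, g = True, v = False, d = False, k = False, e = False, n = False

  (1) v=F, e=F — not both ✓
  (2) {g, b}: all 2 true ✓
  (3) v=F, k=F — same ✓
  (4) {v, n}: 0 true — at most one ✓
  (5) {n, d, g}: 1 true — at most one ✓
  (6) {k, v, g, d}: 1/4 true — not all ✓
  (7) v=F, n=F — not both ✓
  (8) {v, n, e}: 0 true — none ✓
  (9) {b, d, e}: 1 true — exactly one ✓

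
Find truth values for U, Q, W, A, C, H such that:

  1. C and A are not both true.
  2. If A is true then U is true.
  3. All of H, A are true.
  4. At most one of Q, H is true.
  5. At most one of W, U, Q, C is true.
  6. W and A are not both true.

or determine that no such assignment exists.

U=T, Q=F, W=F, A=T, C=F, H=T

  (1) C=F, A=T — not both ✓
  (2) A=T ⇒ U: T ✓
  (3) {H, A}: all 2 true ✓
  (4) {Q, H}: 1 true — at most one ✓
  (5) {W, U, Q, C}: 1 true — at most one ✓
  (6) W=F, A=T — not both ✓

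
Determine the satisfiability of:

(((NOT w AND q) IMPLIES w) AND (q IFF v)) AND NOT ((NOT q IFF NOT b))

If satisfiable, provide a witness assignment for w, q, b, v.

w: True, q: False, b: True, v: False

  ((NOT w AND q) IMPLIES w) AND (q IFF v) = True
    (NOT w AND q) IMPLIES w = True
      NOT w AND q = False
        NOT w = False
    q IFF v = True
  NOT ((NOT q IFF NOT b)) = True
    NOT q IFF NOT b = False
      NOT q = True
      NOT b = False
Both conjuncts True, so the formula holds.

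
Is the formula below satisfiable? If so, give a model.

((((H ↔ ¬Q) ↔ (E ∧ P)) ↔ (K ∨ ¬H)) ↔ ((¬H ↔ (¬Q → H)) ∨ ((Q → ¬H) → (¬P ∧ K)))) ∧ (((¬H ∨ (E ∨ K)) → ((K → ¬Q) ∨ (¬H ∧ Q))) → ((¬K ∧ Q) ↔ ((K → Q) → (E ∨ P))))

E: True; Q: True; K: True; H: True; P: False

  (((H ↔ ¬Q) ↔ (E ∧ P)) ↔ (K ∨ ¬H)) ↔ ((¬H ↔ (¬Q → H)) ∨ ((Q → ¬H) → (¬P ∧ K))) = True
    ((H ↔ ¬Q) ↔ (E ∧ P)) ↔ (K ∨ ¬H) = True
      (H ↔ ¬Q) ↔ (E ∧ P) = True
        H ↔ ¬Q = False
          ¬Q = False
        E ∧ P = False
      K ∨ ¬H = True
        ¬H = False
    (¬H ↔ (¬Q → H)) ∨ ((Q → ¬H) → (¬P ∧ K)) = True
      ¬H ↔ (¬Q → H) = False
        ¬H = False
        ¬Q → H = True
          ¬Q = False
      (Q → ¬H) → (¬P ∧ K) = True
        Q → ¬H = False
          ¬H = False
        ¬P ∧ K = True
          ¬P = True
  ((¬H ∨ (E ∨ K)) → ((K → ¬Q) ∨ (¬H ∧ Q))) → ((¬K ∧ Q) ↔ ((K → Q) → (E ∨ P))) = True
    (¬H ∨ (E ∨ K)) → ((K → ¬Q) ∨ (¬H ∧ Q)) = False
      ¬H ∨ (E ∨ K) = True
        ¬H = False
        E ∨ K = True
      (K → ¬Q) ∨ (¬H ∧ Q) = False
        K → ¬Q = False
          ¬Q = False
        ¬H ∧ Q = False
          ¬H = False
    (¬K ∧ Q) ↔ ((K → Q) → (E ∨ P)) = False
      ¬K ∧ Q = False
        ¬K = False
      (K → Q) → (E ∨ P) = True
        K → Q = True
        E ∨ P = True
Both conjuncts True, so the formula holds.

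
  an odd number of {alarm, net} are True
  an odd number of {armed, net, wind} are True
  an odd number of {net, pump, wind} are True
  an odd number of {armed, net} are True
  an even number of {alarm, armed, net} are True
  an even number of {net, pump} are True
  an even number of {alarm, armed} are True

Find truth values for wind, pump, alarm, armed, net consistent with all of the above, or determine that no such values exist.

Adding constraints 2, 3, 4, 6 mod 2: every variable appears an even number of times on the left, so the left side is 0.
But the right sides sum to 1 (mod 2). 0 ≠ 1 — the system is inconsistent.

Unsatisfiable — no assignment works.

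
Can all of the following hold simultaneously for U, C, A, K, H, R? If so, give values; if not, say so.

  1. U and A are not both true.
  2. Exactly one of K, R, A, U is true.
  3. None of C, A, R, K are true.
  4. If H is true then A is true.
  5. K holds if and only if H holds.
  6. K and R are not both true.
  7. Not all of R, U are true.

U: True; C: False; A: False; K: False; H: False; R: False

  (1) U=T, A=F — not both ✓
  (2) {K, R, A, U}: 1 true — exactly one ✓
  (3) {C, A, R, K}: 0 true — none ✓
  (4) H=F ⇒ A: vacuous ✓
  (5) K=F, H=F — same ✓
  (6) K=F, R=F — not both ✓
  (7) {R, U}: 1/2 true — not all ✓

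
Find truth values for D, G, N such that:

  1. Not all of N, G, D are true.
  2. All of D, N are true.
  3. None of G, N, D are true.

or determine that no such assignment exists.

The formula is unsatisfiable.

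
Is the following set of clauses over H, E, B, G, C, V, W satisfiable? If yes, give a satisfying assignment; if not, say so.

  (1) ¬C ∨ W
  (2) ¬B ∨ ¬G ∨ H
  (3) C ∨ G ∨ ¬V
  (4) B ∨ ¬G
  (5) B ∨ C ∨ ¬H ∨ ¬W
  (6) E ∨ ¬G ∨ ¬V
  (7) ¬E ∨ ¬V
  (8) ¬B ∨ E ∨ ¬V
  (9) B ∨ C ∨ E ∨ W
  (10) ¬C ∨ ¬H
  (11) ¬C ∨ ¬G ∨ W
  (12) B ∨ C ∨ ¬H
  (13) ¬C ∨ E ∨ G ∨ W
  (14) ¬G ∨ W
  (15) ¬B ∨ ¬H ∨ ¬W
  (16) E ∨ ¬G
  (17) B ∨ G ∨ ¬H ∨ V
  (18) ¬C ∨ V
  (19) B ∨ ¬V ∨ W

Set H = False.
Set E = False.
  then (E ∨ ¬G) forces G = False.
Set B = True.
  then (¬B ∨ E ∨ ¬V) forces V = False.
  then (¬C ∨ V) forces C = False.
Set W = True.
All clauses satisfied.

H = False, E = False, B = True, G = False, C = False, V = False, W = True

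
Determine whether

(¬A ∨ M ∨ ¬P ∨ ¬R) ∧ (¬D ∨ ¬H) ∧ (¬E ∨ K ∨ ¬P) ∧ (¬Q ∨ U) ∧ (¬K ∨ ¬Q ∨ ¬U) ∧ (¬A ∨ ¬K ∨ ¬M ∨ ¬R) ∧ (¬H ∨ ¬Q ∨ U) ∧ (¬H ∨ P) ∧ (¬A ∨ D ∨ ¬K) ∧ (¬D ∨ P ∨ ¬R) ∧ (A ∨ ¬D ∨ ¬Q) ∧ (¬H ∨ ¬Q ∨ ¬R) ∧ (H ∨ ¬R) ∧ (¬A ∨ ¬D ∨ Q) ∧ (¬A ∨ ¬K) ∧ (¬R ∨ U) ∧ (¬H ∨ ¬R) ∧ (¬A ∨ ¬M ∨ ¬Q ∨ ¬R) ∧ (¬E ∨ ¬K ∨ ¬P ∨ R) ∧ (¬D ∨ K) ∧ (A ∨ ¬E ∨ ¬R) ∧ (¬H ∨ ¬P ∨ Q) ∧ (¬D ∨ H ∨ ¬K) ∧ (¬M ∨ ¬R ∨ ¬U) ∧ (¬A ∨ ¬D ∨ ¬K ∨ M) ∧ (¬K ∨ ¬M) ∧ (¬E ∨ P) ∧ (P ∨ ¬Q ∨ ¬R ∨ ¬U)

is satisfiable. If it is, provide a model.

Set D = False.
Set A = True.
  then (¬A ∨ D ∨ ¬K) forces K = False.
Set U = True.
Set H = False.
  then (H ∨ ¬R) forces R = False.
Set P = True.
  then (¬E ∨ K ∨ ¬P) forces E = False.
Set Q = False.
Set M = True.
All clauses satisfied.

D = False, A = True, U = True, H = False, R = False, K = False, P = True, Q = False, M = True, E = False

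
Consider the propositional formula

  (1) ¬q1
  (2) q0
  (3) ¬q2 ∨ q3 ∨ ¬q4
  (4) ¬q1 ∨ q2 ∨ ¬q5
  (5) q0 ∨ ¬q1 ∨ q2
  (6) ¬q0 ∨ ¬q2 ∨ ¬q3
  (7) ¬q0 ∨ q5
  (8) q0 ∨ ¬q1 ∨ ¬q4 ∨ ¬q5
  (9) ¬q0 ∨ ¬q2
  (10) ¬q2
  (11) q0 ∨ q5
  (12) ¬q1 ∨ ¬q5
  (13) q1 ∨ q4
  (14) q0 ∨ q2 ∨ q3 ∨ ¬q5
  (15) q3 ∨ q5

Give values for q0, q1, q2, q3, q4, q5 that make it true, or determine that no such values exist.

Unit clause (¬q1) forces q1 = False.
Unit clause (q0) forces q0 = True.
In (¬q0 ∨ q5) only q5 is left, so q5 = True.
In (¬q0 ∨ ¬q2) only ¬q2 is left, so q2 = False.
In (q1 ∨ q4) only q4 is left, so q4 = True.
Set q3 = True.
All clauses satisfied.

q0=T, q1=F, q2=F, q3=T, q4=T, q5=T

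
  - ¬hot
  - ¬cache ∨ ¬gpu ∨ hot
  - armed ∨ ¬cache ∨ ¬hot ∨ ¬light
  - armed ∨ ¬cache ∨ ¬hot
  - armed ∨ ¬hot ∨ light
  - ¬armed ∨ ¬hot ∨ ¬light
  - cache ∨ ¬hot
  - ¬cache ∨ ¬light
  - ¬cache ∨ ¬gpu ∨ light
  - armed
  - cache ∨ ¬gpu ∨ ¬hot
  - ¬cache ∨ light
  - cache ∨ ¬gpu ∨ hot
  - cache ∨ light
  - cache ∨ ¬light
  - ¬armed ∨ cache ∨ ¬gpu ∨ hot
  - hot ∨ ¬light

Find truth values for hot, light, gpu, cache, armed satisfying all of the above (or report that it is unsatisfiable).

Case hot = True:
  Clause (¬hot) is falsified — contradiction.
Case hot = False:
  (armed) forces armed = True.
  (hot ∨ ¬light) forces light = False.
  (¬cache ∨ light) forces cache = False.
  Clause (cache ∨ light) is falsified — contradiction.
Both cases fail, so the formula is unsatisfiable.

UNSATISFIABLE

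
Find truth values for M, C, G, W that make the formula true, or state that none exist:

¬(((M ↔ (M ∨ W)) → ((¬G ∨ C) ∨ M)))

M = False; C = False; G = True; W = False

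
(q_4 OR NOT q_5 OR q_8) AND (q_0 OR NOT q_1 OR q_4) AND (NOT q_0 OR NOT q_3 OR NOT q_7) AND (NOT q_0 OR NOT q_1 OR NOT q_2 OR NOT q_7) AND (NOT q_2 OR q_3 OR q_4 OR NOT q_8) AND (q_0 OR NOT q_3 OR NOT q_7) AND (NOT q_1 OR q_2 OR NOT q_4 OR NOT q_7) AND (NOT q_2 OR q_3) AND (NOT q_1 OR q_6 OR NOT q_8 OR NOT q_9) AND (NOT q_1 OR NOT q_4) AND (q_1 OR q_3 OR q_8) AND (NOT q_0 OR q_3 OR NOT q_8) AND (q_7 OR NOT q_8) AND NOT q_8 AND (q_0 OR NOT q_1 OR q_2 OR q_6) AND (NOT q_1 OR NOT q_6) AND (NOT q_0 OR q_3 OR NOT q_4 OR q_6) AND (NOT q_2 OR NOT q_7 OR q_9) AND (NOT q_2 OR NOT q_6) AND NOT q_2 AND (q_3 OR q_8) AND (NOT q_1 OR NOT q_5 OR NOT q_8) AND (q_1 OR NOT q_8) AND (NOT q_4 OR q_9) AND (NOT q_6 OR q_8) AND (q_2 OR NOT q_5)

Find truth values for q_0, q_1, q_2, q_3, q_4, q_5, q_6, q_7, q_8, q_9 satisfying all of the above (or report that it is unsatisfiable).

Unit clause (NOT q_8) forces q_8 = False.
Unit clause (NOT q_2) forces q_2 = False.
In (q_3 OR q_8) only q_3 is left, so q_3 = True.
In (NOT q_6 OR q_8) only NOT q_6 is left, so q_6 = False.
In (q_2 OR NOT q_5) only NOT q_5 is left, so q_5 = False.
Set q_0 = True.
  then (NOT q_0 OR NOT q_3 OR NOT q_7) forces q_7 = False.
Set q_1 = False.
Set q_4 = True.
  then (NOT q_4 OR q_9) forces q_9 = True.
All clauses satisfied.

q_0=T; q_1=F; q_2=F; q_3=T; q_4=T; q_5=F; q_6=F; q_7=F; q_8=F; q_9=T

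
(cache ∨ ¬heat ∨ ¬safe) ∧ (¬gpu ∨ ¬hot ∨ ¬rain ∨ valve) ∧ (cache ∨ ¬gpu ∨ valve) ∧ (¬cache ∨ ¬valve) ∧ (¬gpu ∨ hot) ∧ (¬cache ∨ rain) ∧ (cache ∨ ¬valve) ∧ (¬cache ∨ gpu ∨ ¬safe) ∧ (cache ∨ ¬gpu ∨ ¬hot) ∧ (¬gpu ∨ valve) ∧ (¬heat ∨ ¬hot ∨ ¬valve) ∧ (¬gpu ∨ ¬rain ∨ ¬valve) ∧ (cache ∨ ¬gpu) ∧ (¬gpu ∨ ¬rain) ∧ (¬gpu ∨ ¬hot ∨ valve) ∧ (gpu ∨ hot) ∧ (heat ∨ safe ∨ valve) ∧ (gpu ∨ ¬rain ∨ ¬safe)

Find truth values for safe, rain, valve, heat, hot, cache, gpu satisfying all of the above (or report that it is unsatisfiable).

safe = False, rain = True, valve = False, heat = True, hot = True, cache = True, gpu = False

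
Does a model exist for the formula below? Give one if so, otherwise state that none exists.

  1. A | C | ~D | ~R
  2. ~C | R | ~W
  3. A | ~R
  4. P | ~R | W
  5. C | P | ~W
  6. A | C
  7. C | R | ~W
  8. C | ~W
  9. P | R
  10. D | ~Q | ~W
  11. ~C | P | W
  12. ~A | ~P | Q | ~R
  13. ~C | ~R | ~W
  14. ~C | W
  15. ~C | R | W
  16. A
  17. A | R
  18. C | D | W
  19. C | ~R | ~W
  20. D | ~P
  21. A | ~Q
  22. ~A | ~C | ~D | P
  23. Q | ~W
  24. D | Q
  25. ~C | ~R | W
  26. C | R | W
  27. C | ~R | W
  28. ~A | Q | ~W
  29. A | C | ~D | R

Unsatisfiable

Case C = True:
  (~C | W) forces W = True.
  (~C | R | ~W) forces R = True.
  Clause (~C | ~R | ~W) is falsified — contradiction.
Case C = False:
  (A | C) forces A = True.
  (C | ~W) forces W = False.
  (C | D | W) forces D = True.
  (C | R | W) forces R = True.
  Clause (C | ~R | W) is falsified — contradiction.
Both cases fail, so the formula is unsatisfiable.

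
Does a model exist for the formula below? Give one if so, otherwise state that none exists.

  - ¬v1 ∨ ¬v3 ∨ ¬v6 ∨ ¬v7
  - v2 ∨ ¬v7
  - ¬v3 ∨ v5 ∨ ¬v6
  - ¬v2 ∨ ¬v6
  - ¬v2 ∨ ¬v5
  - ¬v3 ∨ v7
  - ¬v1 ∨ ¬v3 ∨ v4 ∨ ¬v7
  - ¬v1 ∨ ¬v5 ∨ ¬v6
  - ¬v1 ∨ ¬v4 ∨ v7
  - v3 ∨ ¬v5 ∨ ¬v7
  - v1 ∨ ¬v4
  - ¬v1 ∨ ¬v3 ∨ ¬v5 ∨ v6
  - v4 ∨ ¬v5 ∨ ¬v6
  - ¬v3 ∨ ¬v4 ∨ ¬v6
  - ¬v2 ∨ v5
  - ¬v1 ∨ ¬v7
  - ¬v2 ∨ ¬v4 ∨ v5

Set v1 = False.
  then (v1 ∨ ¬v4) forces v4 = False.
Set v2 = False.
  then (v2 ∨ ¬v7) forces v7 = False.
  then (¬v3 ∨ v7) forces v3 = False.
Set v5 = False.
Set v6 = False.
All clauses satisfied.

v1=F, v2=F, v3=F, v4=F, v5=F, v6=F, v7=F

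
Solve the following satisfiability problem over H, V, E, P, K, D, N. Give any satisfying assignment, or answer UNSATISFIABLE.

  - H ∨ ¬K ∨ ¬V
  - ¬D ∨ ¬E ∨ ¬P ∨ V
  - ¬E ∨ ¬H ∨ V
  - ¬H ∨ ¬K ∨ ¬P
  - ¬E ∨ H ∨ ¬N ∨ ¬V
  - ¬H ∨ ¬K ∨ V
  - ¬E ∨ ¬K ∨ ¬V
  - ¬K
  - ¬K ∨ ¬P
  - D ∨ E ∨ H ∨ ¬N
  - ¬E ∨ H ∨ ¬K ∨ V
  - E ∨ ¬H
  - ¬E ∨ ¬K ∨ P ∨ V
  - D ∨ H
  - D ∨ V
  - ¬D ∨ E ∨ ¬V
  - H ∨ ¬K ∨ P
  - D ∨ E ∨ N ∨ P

H = False; V = False; E = False; P = True; K = False; D = True; N = True

Unit clause (¬K) forces K = False.
Set H = False.
  then (D ∨ H) forces D = True.
Set V = False.
Set E = False.
Set P = True.
Set N = True.
All clauses satisfied.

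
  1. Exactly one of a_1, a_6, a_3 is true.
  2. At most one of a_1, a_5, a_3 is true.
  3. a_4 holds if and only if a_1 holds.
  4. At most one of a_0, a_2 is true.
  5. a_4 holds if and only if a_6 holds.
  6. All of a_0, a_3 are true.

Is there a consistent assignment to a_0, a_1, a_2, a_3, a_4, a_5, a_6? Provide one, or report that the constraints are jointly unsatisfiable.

a_0 = True; a_1 = False; a_2 = False; a_3 = True; a_4 = False; a_5 = False; a_6 = False

  (1) {a_1, a_6, a_3}: 1 true — exactly one ✓
  (2) {a_1, a_5, a_3}: 1 true — at most one ✓
  (3) a_4=F, a_1=F — same ✓
  (4) {a_0, a_2}: 1 true — at most one ✓
  (5) a_4=F, a_6=F — same ✓
  (6) {a_0, a_3}: all 2 true ✓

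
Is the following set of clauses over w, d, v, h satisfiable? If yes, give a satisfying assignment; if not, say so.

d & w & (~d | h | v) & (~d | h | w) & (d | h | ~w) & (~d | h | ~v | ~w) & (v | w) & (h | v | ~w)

Unit clause (d) forces d = True.
Unit clause (w) forces w = True.
Set v = False.
  then (~d | h | v) forces h = True.
Check each clause:
  (d): d holds.
  (w): w holds.
  (~d | h | v): h holds.
  (~d | h | w): h holds.
  (d | h | ~w): d holds.
  (~d | h | ~v | ~w): h holds.
  (v | w): w holds.
  (h | v | ~w): h holds.
All clauses satisfied.

w = True, d = True, v = False, h = True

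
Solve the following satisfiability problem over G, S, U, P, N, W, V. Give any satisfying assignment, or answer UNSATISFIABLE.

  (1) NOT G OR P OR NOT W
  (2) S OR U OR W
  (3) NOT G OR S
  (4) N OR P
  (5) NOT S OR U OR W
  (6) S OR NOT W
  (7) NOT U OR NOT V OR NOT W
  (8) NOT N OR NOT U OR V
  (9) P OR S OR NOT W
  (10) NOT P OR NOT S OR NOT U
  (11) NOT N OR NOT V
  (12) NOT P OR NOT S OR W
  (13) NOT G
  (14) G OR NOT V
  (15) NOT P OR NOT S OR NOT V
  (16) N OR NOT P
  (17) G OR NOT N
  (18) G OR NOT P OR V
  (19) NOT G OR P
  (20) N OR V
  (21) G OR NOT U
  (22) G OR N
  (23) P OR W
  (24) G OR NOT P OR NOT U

Case G = True:
  Clause (NOT G) is falsified — contradiction.
Case G = False:
  (G OR NOT V) forces V = False.
  (G OR NOT N) forces N = False.
  Clause (N OR V) is falsified — contradiction.
Both cases fail, so the formula is unsatisfiable.

UNSATISFIABLE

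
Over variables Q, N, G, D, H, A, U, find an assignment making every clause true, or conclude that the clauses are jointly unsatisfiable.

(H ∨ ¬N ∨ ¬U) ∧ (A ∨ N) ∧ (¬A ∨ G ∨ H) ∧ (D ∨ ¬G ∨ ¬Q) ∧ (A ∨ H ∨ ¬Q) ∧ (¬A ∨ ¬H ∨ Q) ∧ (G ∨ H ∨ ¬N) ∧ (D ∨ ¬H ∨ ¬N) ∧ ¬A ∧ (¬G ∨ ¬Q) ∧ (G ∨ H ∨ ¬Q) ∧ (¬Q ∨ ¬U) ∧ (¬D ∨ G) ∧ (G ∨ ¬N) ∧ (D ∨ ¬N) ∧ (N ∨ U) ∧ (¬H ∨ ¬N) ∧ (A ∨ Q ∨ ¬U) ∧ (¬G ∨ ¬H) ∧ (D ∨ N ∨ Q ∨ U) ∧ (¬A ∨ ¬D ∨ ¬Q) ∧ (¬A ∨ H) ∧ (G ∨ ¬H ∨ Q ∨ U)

Q = False, N = True, G = True, D = True, H = False, A = False, U = False

Unit clause (¬A) forces A = False.
In (A ∨ N) only N is left, so N = True.
In (G ∨ ¬N) only G is left, so G = True.
In (D ∨ ¬N) only D is left, so D = True.
In (¬H ∨ ¬N) only ¬H is left, so H = False.
In (H ∨ ¬N ∨ ¬U) only ¬U is left, so U = False.
In (A ∨ H ∨ ¬Q) only ¬Q is left, so Q = False.
All clauses satisfied.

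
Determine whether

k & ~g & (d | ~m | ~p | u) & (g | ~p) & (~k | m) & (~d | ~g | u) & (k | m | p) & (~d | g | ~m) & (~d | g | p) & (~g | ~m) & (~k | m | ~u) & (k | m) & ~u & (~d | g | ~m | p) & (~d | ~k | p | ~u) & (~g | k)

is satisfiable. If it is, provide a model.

m=T, d=F, g=F, k=T, p=F, u=F

Unit clause (k) forces k = True.
Unit clause (~g) forces g = False.
In (g | ~p) only ~p is left, so p = False.
In (~k | m) only m is left, so m = True.
In (~d | g | ~m) only ~d is left, so d = False.
Unit clause (~u) forces u = False.
All clauses satisfied.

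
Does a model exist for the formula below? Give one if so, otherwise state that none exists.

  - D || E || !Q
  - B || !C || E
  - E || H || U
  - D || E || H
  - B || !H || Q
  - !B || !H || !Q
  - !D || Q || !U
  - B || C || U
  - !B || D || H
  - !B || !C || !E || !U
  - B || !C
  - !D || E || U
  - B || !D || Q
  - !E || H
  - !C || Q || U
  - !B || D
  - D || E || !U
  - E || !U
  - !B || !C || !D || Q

C = False; B = False; U = True; Q = True; D = False; H = True; E = True

Set C = False.
Set B = False.
  then (B || C || U) forces U = True.
  then (E || !U) forces E = True.
  then (!E || H) forces H = True.
  then (B || !H || Q) forces Q = True.
Set D = False.
All clauses satisfied.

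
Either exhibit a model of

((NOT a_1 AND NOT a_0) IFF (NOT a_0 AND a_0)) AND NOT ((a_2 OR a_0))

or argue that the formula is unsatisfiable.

a_0 = False, a_1 = True, a_2 = False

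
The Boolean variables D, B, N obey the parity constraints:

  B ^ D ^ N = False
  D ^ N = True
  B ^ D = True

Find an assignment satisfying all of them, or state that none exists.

D: False; B: True; N: True

B ^ D ^ N = T ^ F ^ T = False ✓
D ^ N = F ^ T = True ✓
B ^ D = T ^ F = True ✓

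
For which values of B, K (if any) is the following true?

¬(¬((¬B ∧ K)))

B = False; K = True

  ¬(¬((¬B ∧ K))) = True
    ¬((¬B ∧ K)) = False
      ¬B ∧ K = True
        ¬B = True
The formula evaluates to True.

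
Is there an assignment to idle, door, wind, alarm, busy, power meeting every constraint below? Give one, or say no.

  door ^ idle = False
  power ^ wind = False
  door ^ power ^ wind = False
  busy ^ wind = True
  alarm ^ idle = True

idle = False, door = False, wind = True, alarm = True, busy = False, power = True

door ^ idle = F ^ F = False ✓
power ^ wind = T ^ T = False ✓
door ^ power ^ wind = F ^ T ^ T = False ✓
busy ^ wind = F ^ T = True ✓
alarm ^ idle = T ^ F = True ✓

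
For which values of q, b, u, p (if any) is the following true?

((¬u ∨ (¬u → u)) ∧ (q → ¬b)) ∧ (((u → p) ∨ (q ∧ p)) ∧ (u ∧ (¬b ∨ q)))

q = True, b = False, u = True, p = True

  (¬u ∨ (¬u → u)) ∧ (q → ¬b) = True
    ¬u ∨ (¬u → u) = True
      ¬u = False
      ¬u → u = True
        ¬u = False
    q → ¬b = True
      ¬b = True
  ((u → p) ∨ (q ∧ p)) ∧ (u ∧ (¬b ∨ q)) = True
    (u → p) ∨ (q ∧ p) = True
      u → p = True
      q ∧ p = True
    u ∧ (¬b ∨ q) = True
      ¬b ∨ q = True
        ¬b = True
Both conjuncts True, so the formula holds.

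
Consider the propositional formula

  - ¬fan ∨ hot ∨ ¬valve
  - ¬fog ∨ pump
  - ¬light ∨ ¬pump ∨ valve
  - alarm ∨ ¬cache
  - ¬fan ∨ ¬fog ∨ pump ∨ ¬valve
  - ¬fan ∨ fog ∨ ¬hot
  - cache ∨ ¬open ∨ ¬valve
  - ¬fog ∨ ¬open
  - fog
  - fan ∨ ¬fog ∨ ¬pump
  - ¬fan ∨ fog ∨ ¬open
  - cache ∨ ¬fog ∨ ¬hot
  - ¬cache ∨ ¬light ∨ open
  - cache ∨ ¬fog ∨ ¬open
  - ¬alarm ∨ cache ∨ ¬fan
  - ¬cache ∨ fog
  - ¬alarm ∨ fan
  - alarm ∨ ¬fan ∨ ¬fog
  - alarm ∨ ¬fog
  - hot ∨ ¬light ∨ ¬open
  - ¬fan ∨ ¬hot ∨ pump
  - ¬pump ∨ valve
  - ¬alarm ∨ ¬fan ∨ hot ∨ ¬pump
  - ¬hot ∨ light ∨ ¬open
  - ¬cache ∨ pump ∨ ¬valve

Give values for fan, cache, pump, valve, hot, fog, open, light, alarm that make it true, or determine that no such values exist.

fan = True, cache = True, pump = True, valve = True, hot = True, fog = True, open = False, light = False, alarm = True

Unit clause (fog) forces fog = True.
In (alarm ∨ ¬fog) only alarm is left, so alarm = True.
In (¬fog ∨ pump) only pump is left, so pump = True.
In (¬fog ∨ ¬open) only ¬open is left, so open = False.
In (fan ∨ ¬fog ∨ ¬pump) only fan is left, so fan = True.
In (¬alarm ∨ cache ∨ ¬fan) only cache is left, so cache = True.
In (¬pump ∨ valve) only valve is left, so valve = True.
In (¬alarm ∨ ¬fan ∨ hot ∨ ¬pump) only hot is left, so hot = True.
In (¬cache ∨ ¬light ∨ open) only ¬light is left, so light = False.
All clauses satisfied.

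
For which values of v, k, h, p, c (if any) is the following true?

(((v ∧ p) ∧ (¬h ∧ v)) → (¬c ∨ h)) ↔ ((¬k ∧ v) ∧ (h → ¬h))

v=T, k=F, h=F, p=F, c=F

  (((v ∧ p) ∧ (¬h ∧ v)) → (¬c ∨ h)) ↔ ((¬k ∧ v) ∧ (h → ¬h)) = True
    ((v ∧ p) ∧ (¬h ∧ v)) → (¬c ∨ h) = True
      (v ∧ p) ∧ (¬h ∧ v) = False
        v ∧ p = False
        ¬h ∧ v = True
          ¬h = True
      ¬c ∨ h = True
        ¬c = True
    (¬k ∧ v) ∧ (h → ¬h) = True
      ¬k ∧ v = True
        ¬k = True
      h → ¬h = True
        ¬h = True
The formula evaluates to True.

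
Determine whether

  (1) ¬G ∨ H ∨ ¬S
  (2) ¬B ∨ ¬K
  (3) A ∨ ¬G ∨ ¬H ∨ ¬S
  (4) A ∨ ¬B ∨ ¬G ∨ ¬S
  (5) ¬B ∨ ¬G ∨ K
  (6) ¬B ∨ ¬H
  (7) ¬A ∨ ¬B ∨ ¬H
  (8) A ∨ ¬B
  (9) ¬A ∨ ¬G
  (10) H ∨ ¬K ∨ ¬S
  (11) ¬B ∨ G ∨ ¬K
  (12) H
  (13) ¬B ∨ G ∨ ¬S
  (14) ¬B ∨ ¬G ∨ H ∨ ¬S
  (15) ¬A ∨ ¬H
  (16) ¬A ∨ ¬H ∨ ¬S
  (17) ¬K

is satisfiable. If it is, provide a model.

S = False, K = False, H = True, B = False, A = False, G = False

Unit clause (H) forces H = True.
In (¬A ∨ ¬H) only ¬A is left, so A = False.
Unit clause (¬K) forces K = False.
In (¬B ∨ ¬H) only ¬B is left, so B = False.
Set S = False.
Set G = False.
All clauses satisfied.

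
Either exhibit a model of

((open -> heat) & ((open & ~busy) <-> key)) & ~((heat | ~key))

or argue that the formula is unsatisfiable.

Case key = True: the formula simplifies to ((open -> heat) & (open & ~busy)) & ~heat.
  open = True: simplifies to (heat & ~busy) & ~heat.
    heat = True: the conjunct ~heat is False.
    heat = False: the conjunct heat is False.
  open = False: the conjunct open is False.
Case key = False: the conjunct ~((heat | ~key)) becomes ~((heat | True)) = False.
Both cases fail — unsatisfiable.

Unsatisfiable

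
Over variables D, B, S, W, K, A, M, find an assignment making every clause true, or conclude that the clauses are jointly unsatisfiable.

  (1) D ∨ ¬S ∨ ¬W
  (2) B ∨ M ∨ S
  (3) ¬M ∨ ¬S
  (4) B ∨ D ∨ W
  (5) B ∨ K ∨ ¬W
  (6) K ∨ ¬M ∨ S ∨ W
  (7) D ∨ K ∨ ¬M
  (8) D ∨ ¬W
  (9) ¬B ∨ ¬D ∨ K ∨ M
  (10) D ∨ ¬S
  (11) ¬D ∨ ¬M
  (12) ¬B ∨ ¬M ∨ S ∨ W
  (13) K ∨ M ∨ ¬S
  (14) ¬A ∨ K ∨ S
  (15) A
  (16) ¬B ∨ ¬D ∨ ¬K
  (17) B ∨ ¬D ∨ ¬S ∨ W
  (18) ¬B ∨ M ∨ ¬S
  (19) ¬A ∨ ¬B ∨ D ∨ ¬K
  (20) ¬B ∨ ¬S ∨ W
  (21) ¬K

Case K = True:
  Clause (¬K) is falsified — contradiction.
Case K = False:
  (A) forces A = True.
  (¬A ∨ K ∨ S) forces S = True.
  (¬M ∨ ¬S) forces M = False.
  Clause (K ∨ M ∨ ¬S) is falsified — contradiction.
Both cases fail, so the formula is unsatisfiable.

Unsatisfiable — no assignment works.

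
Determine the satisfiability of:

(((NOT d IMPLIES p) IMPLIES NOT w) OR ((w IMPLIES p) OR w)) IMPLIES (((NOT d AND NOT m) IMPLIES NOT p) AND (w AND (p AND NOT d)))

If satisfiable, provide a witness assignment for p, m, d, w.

p=T; m=T; d=F; w=T

  (((NOT d IMPLIES p) IMPLIES NOT w) OR ((w IMPLIES p) OR w)) IMPLIES (((NOT d AND NOT m) IMPLIES NOT p) AND (w AND (p AND NOT d))) = True
    ((NOT d IMPLIES p) IMPLIES NOT w) OR ((w IMPLIES p) OR w) = True
      (NOT d IMPLIES p) IMPLIES NOT w = False
        NOT d IMPLIES p = True
          NOT d = True
        NOT w = False
      (w IMPLIES p) OR w = True
        w IMPLIES p = True
    ((NOT d AND NOT m) IMPLIES NOT p) AND (w AND (p AND NOT d)) = True
      (NOT d AND NOT m) IMPLIES NOT p = True
        NOT d AND NOT m = False
          NOT d = True
          NOT m = False
        NOT p = False
      w AND (p AND NOT d) = True
        p AND NOT d = True
          NOT d = True
The formula evaluates to True.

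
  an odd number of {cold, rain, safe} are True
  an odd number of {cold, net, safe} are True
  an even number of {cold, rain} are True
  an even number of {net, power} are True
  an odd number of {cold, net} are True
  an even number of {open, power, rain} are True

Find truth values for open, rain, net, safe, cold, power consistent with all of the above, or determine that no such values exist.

Unsatisfiable — no assignment works.

Adding constraints 1, 2, 3, 5 mod 2: every variable appears an even number of times on the left, so the left side is 0.
But the right sides sum to 1 (mod 2). 0 ≠ 1 — the system is inconsistent.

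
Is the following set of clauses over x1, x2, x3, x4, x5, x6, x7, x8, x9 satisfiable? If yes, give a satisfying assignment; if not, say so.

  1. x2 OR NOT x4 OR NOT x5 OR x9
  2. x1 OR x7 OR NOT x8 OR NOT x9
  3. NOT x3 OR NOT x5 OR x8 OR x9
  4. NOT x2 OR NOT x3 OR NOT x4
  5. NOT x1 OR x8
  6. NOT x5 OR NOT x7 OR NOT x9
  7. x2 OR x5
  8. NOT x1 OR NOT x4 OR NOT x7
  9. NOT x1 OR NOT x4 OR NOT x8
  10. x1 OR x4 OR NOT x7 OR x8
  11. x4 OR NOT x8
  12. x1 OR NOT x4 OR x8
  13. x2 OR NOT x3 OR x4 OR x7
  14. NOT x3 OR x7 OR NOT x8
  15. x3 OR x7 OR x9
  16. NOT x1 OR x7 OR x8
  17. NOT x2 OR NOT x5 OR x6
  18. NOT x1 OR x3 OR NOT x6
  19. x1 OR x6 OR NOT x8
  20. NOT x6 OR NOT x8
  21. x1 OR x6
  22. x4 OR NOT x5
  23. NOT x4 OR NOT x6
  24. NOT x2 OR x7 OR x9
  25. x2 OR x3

Try x1 = True:
  (NOT x1 OR x8) forces x8 = True.
  (NOT x1 OR NOT x4 OR NOT x8) forces x4 = False.
  clause (x4 OR NOT x8) is falsified — backtrack.
So x1 = False.
  then (x1 OR x6) forces x6 = True.
  then (NOT x4 OR NOT x6) forces x4 = False.
  then (x4 OR NOT x8) forces x8 = False.
  then (x4 OR NOT x5) forces x5 = False.
  then (x2 OR x5) forces x2 = True.
  then (x1 OR x4 OR NOT x7 OR x8) forces x7 = False.
  then (NOT x2 OR x7 OR x9) forces x9 = True.
Set x3 = False.
All clauses satisfied.

x1=F; x2=T; x3=F; x4=F; x5=F; x6=T; x7=F; x8=F; x9=T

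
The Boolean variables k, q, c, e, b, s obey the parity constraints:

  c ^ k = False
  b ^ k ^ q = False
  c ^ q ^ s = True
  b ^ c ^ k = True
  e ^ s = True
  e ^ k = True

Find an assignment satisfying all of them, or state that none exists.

k: False, q: True, c: False, e: True, b: True, s: False

c ^ k = F ^ F = False ✓
b ^ k ^ q = T ^ F ^ T = False ✓
c ^ q ^ s = F ^ T ^ F = True ✓
b ^ c ^ k = T ^ F ^ F = True ✓
e ^ s = T ^ F = True ✓
e ^ k = T ^ F = True ✓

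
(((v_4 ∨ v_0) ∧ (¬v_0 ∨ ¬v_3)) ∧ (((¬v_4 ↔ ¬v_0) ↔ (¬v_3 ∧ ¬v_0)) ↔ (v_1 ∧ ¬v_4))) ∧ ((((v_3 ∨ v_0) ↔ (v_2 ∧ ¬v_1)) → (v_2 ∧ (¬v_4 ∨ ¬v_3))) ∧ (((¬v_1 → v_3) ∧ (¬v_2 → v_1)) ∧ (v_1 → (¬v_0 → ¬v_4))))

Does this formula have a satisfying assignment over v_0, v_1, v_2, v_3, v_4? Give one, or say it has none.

v_0 = True, v_1 = True, v_2 = False, v_3 = False, v_4 = True

  ((v_4 ∨ v_0) ∧ (¬v_0 ∨ ¬v_3)) ∧ (((¬v_4 ↔ ¬v_0) ↔ (¬v_3 ∧ ¬v_0)) ↔ (v_1 ∧ ¬v_4)) = True
    (v_4 ∨ v_0) ∧ (¬v_0 ∨ ¬v_3) = True
      v_4 ∨ v_0 = True
      ¬v_0 ∨ ¬v_3 = True
        ¬v_0 = False
        ¬v_3 = True
    ((¬v_4 ↔ ¬v_0) ↔ (¬v_3 ∧ ¬v_0)) ↔ (v_1 ∧ ¬v_4) = True
      (¬v_4 ↔ ¬v_0) ↔ (¬v_3 ∧ ¬v_0) = False
        ¬v_4 ↔ ¬v_0 = True
          ¬v_4 = False
          ¬v_0 = False
        ¬v_3 ∧ ¬v_0 = False
          ¬v_3 = True
          ¬v_0 = False
      v_1 ∧ ¬v_4 = False
        ¬v_4 = False
  (((v_3 ∨ v_0) ↔ (v_2 ∧ ¬v_1)) → (v_2 ∧ (¬v_4 ∨ ¬v_3))) ∧ (((¬v_1 → v_3) ∧ (¬v_2 → v_1)) ∧ (v_1 → (¬v_0 → ¬v_4))) = True
    ((v_3 ∨ v_0) ↔ (v_2 ∧ ¬v_1)) → (v_2 ∧ (¬v_4 ∨ ¬v_3)) = True
      (v_3 ∨ v_0) ↔ (v_2 ∧ ¬v_1) = False
        v_3 ∨ v_0 = True
        v_2 ∧ ¬v_1 = False
          ¬v_1 = False
      v_2 ∧ (¬v_4 ∨ ¬v_3) = False
        ¬v_4 ∨ ¬v_3 = True
          ¬v_4 = False
          ¬v_3 = True
    ((¬v_1 → v_3) ∧ (¬v_2 → v_1)) ∧ (v_1 → (¬v_0 → ¬v_4)) = True
      (¬v_1 → v_3) ∧ (¬v_2 → v_1) = True
        ¬v_1 → v_3 = True
          ¬v_1 = False
        ¬v_2 → v_1 = True
          ¬v_2 = True
      v_1 → (¬v_0 → ¬v_4) = True
        ¬v_0 → ¬v_4 = True
          ¬v_0 = False
          ¬v_4 = False
Both conjuncts True, so the formula holds.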